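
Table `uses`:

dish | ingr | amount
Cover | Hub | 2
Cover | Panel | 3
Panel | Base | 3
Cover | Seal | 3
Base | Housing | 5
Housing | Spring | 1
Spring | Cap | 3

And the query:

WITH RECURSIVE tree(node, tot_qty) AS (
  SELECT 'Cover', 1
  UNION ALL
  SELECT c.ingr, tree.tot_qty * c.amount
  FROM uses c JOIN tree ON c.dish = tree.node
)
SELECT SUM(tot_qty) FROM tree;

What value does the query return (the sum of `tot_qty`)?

243

Base: (Cover, tot_qty=1).
Iteration 1: components of {Cover} -> Hub = 1*2 = 2, Panel = 1*3 = 3, Seal = 1*3 = 3.
Iteration 2: components of {Hub,Panel,Seal} -> Base = 3*3 = 9.
Iteration 3: components of {Base} -> Housing = 9*5 = 45.
Iteration 4: components of {Housing} -> Spring = 45*1 = 45.
Iteration 5: components of {Spring} -> Cap = 45*3 = 135.
Iteration 6: no further components; recursion stops.
SUM(tot_qty) = 1 + 2 + 3 + 3 + 9 + 45 + 45 + 135 = 243.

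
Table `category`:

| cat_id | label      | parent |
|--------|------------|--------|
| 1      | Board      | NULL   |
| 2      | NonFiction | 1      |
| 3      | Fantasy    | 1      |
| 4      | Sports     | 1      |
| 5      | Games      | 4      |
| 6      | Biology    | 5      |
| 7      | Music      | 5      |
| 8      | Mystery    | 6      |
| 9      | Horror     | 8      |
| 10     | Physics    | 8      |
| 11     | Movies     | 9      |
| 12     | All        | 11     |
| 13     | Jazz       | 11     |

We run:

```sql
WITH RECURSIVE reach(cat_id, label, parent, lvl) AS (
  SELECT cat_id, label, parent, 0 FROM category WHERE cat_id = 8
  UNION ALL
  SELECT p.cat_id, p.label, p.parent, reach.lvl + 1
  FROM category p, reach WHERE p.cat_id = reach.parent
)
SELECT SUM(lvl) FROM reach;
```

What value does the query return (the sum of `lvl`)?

10

Base: cat_id=8 (Mystery), parent=6, lvl 0.
Iteration 1: join on cat_id=6 -> Biology (id 6, parent=5, lvl 1).
Iteration 2: join on cat_id=5 -> Games (id 5, parent=4, lvl 2).
Iteration 3: join on cat_id=4 -> Sports (id 4, parent=1, lvl 3).
Iteration 4: join on cat_id=1 -> Board (id 1, parent=NULL, lvl 4).
Iteration 5: parent is NULL; no match; recursion stops.
SUM(lvl) = 0 + 1 + 2 + 3 + 4 = 10.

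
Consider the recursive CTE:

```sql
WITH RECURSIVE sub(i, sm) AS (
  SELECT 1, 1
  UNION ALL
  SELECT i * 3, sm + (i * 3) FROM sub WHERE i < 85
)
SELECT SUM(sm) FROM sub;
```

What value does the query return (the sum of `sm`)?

543

Base: i=1, sm=1.
Iteration 1: 1 < 85 holds -> i = 1 * 3 = 3, sm = 1 + 3 = 4.
Iteration 2: 3 < 85 holds -> i = 3 * 3 = 9, sm = 4 + 9 = 13.
Iteration 3: 9 < 85 holds -> i = 9 * 3 = 27, sm = 13 + 27 = 40.
Iteration 4: 27 < 85 holds -> i = 27 * 3 = 81, sm = 40 + 81 = 121.
Iteration 5: 81 < 85 holds -> i = 81 * 3 = 243, sm = 121 + 243 = 364.
Iteration 6: 243 < 85 fails; recursion stops.
SUM(sm) = 1 + 4 + 13 + 40 + 121 + 364 = 543.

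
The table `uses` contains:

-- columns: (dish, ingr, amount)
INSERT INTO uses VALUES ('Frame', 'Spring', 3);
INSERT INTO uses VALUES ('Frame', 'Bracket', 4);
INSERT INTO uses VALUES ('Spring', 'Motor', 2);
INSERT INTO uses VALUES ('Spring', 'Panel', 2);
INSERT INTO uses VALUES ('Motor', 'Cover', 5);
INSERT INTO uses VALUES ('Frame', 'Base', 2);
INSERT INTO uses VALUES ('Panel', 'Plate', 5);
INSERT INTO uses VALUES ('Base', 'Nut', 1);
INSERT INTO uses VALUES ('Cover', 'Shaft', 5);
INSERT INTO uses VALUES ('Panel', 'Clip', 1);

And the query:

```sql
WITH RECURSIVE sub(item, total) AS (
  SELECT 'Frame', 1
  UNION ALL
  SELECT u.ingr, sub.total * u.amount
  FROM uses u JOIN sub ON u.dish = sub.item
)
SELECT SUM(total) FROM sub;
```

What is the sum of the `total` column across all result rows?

Base: (Frame, total=1).
Iteration 1: components of {Frame} -> Base = 1*2 = 2, Bracket = 1*4 = 4, Spring = 1*3 = 3.
Iteration 2: components of {Base,Bracket,Spring} -> Motor = 3*2 = 6, Nut = 2*1 = 2, Panel = 3*2 = 6.
Iteration 3: components of {Motor,Nut,Panel} -> Clip = 6*1 = 6, Cover = 6*5 = 30, Plate = 6*5 = 30.
Iteration 4: components of {Clip,Cover,Plate} -> Shaft = 30*5 = 150.
Iteration 5: no further components; recursion stops.
SUM(total) = 1 + 3 + 4 + 2 + 6 + 6 + 2 + 30 + 30 + 6 + 150 = 240.

240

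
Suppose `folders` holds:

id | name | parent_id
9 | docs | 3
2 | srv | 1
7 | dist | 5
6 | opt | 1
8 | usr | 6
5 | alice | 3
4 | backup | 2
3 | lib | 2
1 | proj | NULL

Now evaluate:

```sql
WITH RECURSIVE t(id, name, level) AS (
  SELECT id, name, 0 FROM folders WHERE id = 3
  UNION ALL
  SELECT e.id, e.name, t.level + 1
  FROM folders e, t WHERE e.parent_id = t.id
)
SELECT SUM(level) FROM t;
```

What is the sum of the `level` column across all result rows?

4

Base: id=3 (lib) at level 0.
Iteration 1: rows with parent_id in {3} -> alice (id 5, level 1), docs (id 9, level 1).
Iteration 2: rows with parent_id in {5,9} -> dist (id 7, level 2).
Iteration 3: no rows with parent_id in {7}; recursion stops.
SUM(level) = 0 + 1 + 1 + 2 = 4.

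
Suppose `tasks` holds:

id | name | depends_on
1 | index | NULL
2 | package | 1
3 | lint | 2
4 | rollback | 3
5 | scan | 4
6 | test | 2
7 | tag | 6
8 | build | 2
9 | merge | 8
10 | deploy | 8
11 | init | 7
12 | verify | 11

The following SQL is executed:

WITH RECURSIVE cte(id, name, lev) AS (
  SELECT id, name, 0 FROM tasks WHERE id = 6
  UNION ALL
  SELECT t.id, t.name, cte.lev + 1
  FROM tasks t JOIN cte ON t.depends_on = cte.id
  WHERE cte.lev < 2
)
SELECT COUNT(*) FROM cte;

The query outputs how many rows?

3

Base: id=6 (test) at lev 0.
Iteration 1: rows with depends_on in {6} -> tag (id 7, lev 1).
Iteration 2: rows with depends_on in {7} -> init (id 11, lev 2).
Iteration 3: lev < 2 fails for all current rows; recursion stops.
Total rows emitted: 3.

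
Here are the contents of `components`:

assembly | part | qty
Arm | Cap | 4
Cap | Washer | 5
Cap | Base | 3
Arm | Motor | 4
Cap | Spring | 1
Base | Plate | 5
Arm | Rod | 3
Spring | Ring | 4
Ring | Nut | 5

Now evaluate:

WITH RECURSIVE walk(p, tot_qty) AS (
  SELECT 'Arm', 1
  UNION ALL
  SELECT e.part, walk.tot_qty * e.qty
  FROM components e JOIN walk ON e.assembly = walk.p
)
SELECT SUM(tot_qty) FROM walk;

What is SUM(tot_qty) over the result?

Base: (Arm, tot_qty=1).
Iteration 1: components of {Arm} -> Cap = 1*4 = 4, Motor = 1*4 = 4, Rod = 1*3 = 3.
Iteration 2: components of {Cap,Motor,Rod} -> Base = 4*3 = 12, Spring = 4*1 = 4, Washer = 4*5 = 20.
Iteration 3: components of {Base,Spring,Washer} -> Plate = 12*5 = 60, Ring = 4*4 = 16.
Iteration 4: components of {Plate,Ring} -> Nut = 16*5 = 80.
Iteration 5: no further components; recursion stops.
SUM(tot_qty) = 1 + 4 + 4 + 3 + 20 + 12 + 4 + 60 + 16 + 80 = 204.

204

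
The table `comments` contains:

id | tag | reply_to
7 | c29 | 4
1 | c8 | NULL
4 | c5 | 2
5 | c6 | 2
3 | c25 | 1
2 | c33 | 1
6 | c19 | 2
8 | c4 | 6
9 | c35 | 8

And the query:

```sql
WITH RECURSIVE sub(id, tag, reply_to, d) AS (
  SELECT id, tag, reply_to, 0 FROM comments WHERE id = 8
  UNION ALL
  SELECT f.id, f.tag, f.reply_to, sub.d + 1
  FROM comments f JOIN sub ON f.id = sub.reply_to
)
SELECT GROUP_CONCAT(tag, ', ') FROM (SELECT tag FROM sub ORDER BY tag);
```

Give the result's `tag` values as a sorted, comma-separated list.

Base: id=8 (c4), reply_to=6, d 0.
Iteration 1: join on id=6 -> c19 (id 6, reply_to=2, d 1).
Iteration 2: join on id=2 -> c33 (id 2, reply_to=1, d 2).
Iteration 3: join on id=1 -> c8 (id 1, reply_to=NULL, d 3).
Iteration 4: reply_to is NULL; no match; recursion stops.

c19, c33, c4, c8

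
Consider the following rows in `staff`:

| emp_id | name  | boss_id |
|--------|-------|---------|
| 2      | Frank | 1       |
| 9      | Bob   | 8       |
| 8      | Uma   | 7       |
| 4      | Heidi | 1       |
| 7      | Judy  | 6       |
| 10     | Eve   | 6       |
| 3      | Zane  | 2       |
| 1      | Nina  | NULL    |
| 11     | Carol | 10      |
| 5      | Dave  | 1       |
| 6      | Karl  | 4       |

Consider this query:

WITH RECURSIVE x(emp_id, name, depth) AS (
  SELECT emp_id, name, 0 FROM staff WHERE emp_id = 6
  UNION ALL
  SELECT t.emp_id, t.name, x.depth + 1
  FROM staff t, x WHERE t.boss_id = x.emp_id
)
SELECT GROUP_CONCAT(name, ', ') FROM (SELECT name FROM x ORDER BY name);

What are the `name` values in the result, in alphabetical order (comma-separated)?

Base: emp_id=6 (Karl) at depth 0.
Iteration 1: rows with boss_id in {6} -> Judy (id 7, depth 1), Eve (id 10, depth 1).
Iteration 2: rows with boss_id in {7,10} -> Uma (id 8, depth 2), Carol (id 11, depth 2).
Iteration 3: rows with boss_id in {8,11} -> Bob (id 9, depth 3).
Iteration 4: no rows with boss_id in {9}; recursion stops.

Bob, Carol, Eve, Judy, Karl, Uma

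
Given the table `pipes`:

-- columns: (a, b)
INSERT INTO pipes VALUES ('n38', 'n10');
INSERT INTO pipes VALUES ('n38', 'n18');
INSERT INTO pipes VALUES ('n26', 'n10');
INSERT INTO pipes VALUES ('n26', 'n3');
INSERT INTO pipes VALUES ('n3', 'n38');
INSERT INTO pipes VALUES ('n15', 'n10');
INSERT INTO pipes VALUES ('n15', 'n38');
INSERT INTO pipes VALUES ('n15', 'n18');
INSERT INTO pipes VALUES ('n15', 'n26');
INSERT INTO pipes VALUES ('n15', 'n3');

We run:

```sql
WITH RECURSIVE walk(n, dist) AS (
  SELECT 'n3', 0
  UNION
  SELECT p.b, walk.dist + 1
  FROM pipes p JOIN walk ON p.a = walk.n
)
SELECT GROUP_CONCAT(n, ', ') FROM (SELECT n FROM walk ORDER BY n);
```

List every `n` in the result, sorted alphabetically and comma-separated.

n10, n18, n3, n38

Base: (n3, dist=0).
Iteration 1: edges from {n3} -> (n38, dist=1).
Iteration 2: edges from {n38} -> (n10, dist=2), (n18, dist=2).
Iteration 3: no outgoing edges from {n10,n18}; recursion stops.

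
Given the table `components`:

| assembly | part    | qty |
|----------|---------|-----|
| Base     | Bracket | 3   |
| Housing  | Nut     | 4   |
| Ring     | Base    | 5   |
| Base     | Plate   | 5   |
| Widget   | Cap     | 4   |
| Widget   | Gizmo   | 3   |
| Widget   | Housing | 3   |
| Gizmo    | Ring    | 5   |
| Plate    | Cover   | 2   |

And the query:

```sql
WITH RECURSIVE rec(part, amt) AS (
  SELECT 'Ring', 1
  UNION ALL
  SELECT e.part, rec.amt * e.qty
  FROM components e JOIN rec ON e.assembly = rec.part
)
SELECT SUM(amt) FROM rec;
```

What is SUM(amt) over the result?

Base: (Ring, amt=1).
Iteration 1: components of {Ring} -> Base = 1*5 = 5.
Iteration 2: components of {Base} -> Bracket = 5*3 = 15, Plate = 5*5 = 25.
Iteration 3: components of {Bracket,Plate} -> Cover = 25*2 = 50.
Iteration 4: no further components; recursion stops.
SUM(amt) = 1 + 5 + 25 + 15 + 50 = 96.

96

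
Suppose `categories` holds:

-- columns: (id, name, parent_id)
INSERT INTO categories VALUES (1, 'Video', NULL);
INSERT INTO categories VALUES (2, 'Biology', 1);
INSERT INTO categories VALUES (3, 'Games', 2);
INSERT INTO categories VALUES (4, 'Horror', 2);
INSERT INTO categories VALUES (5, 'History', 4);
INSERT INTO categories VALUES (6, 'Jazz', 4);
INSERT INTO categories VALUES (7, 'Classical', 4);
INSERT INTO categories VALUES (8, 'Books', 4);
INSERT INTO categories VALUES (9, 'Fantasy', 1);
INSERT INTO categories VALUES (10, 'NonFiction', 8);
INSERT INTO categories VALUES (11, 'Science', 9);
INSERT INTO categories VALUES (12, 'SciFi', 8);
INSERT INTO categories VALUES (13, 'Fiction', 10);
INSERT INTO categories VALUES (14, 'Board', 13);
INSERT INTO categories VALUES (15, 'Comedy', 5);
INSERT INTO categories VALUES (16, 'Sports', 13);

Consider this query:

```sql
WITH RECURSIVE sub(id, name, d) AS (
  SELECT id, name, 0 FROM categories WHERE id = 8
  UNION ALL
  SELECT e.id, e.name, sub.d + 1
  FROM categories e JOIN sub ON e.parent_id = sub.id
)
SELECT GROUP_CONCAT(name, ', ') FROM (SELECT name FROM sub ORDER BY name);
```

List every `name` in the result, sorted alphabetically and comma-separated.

Base: id=8 (Books) at d 0.
Iteration 1: rows with parent_id in {8} -> NonFiction (id 10, d 1), SciFi (id 12, d 1).
Iteration 2: rows with parent_id in {10,12} -> Fiction (id 13, d 2).
Iteration 3: rows with parent_id in {13} -> Board (id 14, d 3), Sports (id 16, d 3).
Iteration 4: no rows with parent_id in {14,16}; recursion stops.

Board, Books, Fiction, NonFiction, SciFi, Sports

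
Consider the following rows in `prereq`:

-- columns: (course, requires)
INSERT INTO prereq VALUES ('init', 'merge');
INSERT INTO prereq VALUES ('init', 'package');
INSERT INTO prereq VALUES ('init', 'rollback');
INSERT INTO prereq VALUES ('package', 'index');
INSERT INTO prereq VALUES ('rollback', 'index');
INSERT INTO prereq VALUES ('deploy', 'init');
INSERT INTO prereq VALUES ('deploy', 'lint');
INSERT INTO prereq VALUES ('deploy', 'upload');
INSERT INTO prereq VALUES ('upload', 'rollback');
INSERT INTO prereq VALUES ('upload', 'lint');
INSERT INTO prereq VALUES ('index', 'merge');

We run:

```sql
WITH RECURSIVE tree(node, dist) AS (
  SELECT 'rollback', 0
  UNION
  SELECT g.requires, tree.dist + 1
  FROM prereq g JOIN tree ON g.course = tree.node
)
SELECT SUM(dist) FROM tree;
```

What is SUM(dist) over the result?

3

Base: (rollback, dist=0).
Iteration 1: edges from {rollback} -> (index, dist=1).
Iteration 2: edges from {index} -> (merge, dist=2).
Iteration 3: no outgoing edges from {merge}; recursion stops.
SUM(dist) = 0 + 1 + 2 = 3.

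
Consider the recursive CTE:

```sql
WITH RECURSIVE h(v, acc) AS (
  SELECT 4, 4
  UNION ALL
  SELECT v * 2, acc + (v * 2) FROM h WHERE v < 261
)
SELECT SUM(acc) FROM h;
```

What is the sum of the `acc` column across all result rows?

Base: v=4, acc=4.
Iteration 1: 4 < 261 holds -> v = 4 * 2 = 8, acc = 4 + 8 = 12.
Iteration 2: 8 < 261 holds -> v = 8 * 2 = 16, acc = 12 + 16 = 28.
Iteration 3: 16 < 261 holds -> v = 16 * 2 = 32, acc = 28 + 32 = 60.
Iteration 4: 32 < 261 holds -> v = 32 * 2 = 64, acc = 60 + 64 = 124.
Iteration 5: 64 < 261 holds -> v = 64 * 2 = 128, acc = 124 + 128 = 252.
Iteration 6: 128 < 261 holds -> v = 128 * 2 = 256, acc = 252 + 256 = 508.
Iteration 7: 256 < 261 holds -> v = 256 * 2 = 512, acc = 508 + 512 = 1020.
Iteration 8: 512 < 261 fails; recursion stops.
SUM(acc) = 4 + 12 + 28 + 60 + 124 + 252 + 508 + 1020 = 2008.

2008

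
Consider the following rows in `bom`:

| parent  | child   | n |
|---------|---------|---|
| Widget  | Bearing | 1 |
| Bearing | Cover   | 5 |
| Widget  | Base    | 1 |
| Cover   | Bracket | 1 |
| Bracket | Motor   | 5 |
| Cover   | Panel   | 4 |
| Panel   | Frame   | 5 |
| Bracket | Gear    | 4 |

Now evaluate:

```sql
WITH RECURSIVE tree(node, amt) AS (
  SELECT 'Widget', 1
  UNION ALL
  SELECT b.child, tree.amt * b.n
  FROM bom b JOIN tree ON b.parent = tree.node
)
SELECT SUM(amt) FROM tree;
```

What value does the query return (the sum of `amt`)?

Base: (Widget, amt=1).
Iteration 1: components of {Widget} -> Base = 1*1 = 1, Bearing = 1*1 = 1.
Iteration 2: components of {Base,Bearing} -> Cover = 1*5 = 5.
Iteration 3: components of {Cover} -> Bracket = 5*1 = 5, Panel = 5*4 = 20.
Iteration 4: components of {Bracket,Panel} -> Frame = 20*5 = 100, Gear = 5*4 = 20, Motor = 5*5 = 25.
Iteration 5: no further components; recursion stops.
SUM(amt) = 1 + 1 + 1 + 5 + 5 + 20 + 25 + 20 + 100 = 178.

178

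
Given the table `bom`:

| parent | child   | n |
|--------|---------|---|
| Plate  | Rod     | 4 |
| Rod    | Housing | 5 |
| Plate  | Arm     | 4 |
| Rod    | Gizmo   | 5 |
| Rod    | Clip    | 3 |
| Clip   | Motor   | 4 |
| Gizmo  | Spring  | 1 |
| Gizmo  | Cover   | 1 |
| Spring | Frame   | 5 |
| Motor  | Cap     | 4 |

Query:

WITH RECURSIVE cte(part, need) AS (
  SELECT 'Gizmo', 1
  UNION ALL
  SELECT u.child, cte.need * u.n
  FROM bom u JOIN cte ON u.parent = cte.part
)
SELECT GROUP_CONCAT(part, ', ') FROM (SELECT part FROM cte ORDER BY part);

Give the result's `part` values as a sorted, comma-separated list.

Base: (Gizmo, need=1).
Iteration 1: components of {Gizmo} -> Cover = 1*1 = 1, Spring = 1*1 = 1.
Iteration 2: components of {Cover,Spring} -> Frame = 1*5 = 5.
Iteration 3: no further components; recursion stops.

Cover, Frame, Gizmo, Spring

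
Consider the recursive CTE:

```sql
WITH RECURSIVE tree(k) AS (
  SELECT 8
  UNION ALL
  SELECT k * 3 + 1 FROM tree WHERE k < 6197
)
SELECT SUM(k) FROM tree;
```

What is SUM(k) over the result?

Base: k=8.
Iteration 1: 8 < 6197 holds -> k = 8 * 3 + 1 = 25.
Iteration 2: 25 < 6197 holds -> k = 25 * 3 + 1 = 76.
Iteration 3: 76 < 6197 holds -> k = 76 * 3 + 1 = 229.
Iteration 4: 229 < 6197 holds -> k = 229 * 3 + 1 = 688.
Iteration 5: 688 < 6197 holds -> k = 688 * 3 + 1 = 2065.
Iteration 6: 2065 < 6197 holds -> k = 2065 * 3 + 1 = 6196.
Iteration 7: 6196 < 6197 holds -> k = 6196 * 3 + 1 = 18589.
Iteration 8: 18589 < 6197 fails; recursion stops.
SUM(k) = 8 + 25 + 76 + 229 + 688 + 2065 + 6196 + 18589 = 27876.

27876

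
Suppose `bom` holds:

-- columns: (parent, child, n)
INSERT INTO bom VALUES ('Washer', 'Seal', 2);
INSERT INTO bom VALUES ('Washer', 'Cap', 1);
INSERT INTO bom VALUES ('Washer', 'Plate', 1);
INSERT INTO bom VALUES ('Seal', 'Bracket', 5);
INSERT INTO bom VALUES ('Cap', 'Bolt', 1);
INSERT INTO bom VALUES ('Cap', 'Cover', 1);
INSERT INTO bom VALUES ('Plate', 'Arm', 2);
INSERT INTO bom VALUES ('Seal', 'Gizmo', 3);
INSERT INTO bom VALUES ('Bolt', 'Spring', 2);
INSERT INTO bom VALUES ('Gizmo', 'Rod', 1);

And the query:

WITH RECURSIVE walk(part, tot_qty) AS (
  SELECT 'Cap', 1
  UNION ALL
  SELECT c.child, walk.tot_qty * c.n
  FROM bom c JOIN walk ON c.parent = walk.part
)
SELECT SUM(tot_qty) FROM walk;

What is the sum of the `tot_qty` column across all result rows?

5

Base: (Cap, tot_qty=1).
Iteration 1: components of {Cap} -> Bolt = 1*1 = 1, Cover = 1*1 = 1.
Iteration 2: components of {Bolt,Cover} -> Spring = 1*2 = 2.
Iteration 3: no further components; recursion stops.
SUM(tot_qty) = 1 + 1 + 1 + 2 = 5.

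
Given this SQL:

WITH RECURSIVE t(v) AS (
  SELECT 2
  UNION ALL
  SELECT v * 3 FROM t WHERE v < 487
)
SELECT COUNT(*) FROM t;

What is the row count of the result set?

7

Base: v=2.
Iteration 1: 2 < 487 holds -> v = 2 * 3 = 6.
Iteration 2: 6 < 487 holds -> v = 6 * 3 = 18.
Iteration 3: 18 < 487 holds -> v = 18 * 3 = 54.
Iteration 4: 54 < 487 holds -> v = 54 * 3 = 162.
Iteration 5: 162 < 487 holds -> v = 162 * 3 = 486.
Iteration 6: 486 < 487 holds -> v = 486 * 3 = 1458.
Iteration 7: 1458 < 487 fails; recursion stops.
Total rows emitted: 7.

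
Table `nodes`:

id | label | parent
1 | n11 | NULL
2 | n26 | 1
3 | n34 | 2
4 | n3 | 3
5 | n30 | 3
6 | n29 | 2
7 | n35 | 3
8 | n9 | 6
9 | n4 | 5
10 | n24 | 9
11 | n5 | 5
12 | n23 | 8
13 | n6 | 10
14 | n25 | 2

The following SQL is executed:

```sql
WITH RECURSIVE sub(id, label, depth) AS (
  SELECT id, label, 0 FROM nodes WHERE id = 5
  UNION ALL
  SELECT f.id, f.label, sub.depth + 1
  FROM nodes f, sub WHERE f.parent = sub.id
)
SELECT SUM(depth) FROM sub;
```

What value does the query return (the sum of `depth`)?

Base: id=5 (n30) at depth 0.
Iteration 1: rows with parent in {5} -> n4 (id 9, depth 1), n5 (id 11, depth 1).
Iteration 2: rows with parent in {9,11} -> n24 (id 10, depth 2).
Iteration 3: rows with parent in {10} -> n6 (id 13, depth 3).
Iteration 4: no rows with parent in {13}; recursion stops.
SUM(depth) = 0 + 1 + 1 + 2 + 3 = 7.

7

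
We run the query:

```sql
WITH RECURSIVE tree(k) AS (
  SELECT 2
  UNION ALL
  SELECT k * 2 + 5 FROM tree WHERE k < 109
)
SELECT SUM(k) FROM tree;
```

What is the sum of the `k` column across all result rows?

Base: k=2.
Iteration 1: 2 < 109 holds -> k = 2 * 2 + 5 = 9.
Iteration 2: 9 < 109 holds -> k = 9 * 2 + 5 = 23.
Iteration 3: 23 < 109 holds -> k = 23 * 2 + 5 = 51.
Iteration 4: 51 < 109 holds -> k = 51 * 2 + 5 = 107.
Iteration 5: 107 < 109 holds -> k = 107 * 2 + 5 = 219.
Iteration 6: 219 < 109 fails; recursion stops.
SUM(k) = 2 + 9 + 23 + 51 + 107 + 219 = 411.

411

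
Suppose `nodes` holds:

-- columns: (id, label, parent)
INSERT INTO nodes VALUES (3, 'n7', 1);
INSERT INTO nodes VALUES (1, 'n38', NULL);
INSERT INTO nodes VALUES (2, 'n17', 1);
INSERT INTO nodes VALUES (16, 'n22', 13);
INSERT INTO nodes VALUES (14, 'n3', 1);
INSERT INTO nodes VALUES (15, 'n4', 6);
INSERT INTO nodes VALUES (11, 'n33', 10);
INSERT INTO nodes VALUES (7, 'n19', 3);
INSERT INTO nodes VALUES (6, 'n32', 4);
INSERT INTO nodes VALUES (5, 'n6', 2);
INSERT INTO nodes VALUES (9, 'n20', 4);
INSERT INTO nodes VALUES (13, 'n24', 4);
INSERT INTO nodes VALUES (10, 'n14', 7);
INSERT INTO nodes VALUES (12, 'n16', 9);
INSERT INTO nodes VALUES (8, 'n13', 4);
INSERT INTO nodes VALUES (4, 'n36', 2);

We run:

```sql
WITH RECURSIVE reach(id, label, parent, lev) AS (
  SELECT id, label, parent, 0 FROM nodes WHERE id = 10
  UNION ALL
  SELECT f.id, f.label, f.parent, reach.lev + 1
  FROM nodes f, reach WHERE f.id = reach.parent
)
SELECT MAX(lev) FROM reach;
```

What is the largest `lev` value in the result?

Base: id=10 (n14), parent=7, lev 0.
Iteration 1: join on id=7 -> n19 (id 7, parent=3, lev 1).
Iteration 2: join on id=3 -> n7 (id 3, parent=1, lev 2).
Iteration 3: join on id=1 -> n38 (id 1, parent=NULL, lev 3).
Iteration 4: parent is NULL; no match; recursion stops.
lev values: 0, 1, 2, 3; the maximum is 3.

3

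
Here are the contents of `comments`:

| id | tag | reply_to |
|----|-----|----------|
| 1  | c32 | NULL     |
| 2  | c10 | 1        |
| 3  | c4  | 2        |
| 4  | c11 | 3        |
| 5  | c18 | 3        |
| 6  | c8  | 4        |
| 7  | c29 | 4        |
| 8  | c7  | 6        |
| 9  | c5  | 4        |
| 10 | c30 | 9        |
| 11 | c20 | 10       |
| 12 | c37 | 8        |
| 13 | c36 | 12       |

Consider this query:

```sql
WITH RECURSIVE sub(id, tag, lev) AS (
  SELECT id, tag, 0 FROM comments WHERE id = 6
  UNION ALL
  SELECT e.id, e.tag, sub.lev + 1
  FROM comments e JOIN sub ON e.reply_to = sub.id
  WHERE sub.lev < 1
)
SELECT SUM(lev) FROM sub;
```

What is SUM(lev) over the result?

Base: id=6 (c8) at lev 0.
Iteration 1: rows with reply_to in {6} -> c7 (id 8, lev 1).
Iteration 2: lev < 1 fails for all current rows; recursion stops.
SUM(lev) = 0 + 1 = 1.

1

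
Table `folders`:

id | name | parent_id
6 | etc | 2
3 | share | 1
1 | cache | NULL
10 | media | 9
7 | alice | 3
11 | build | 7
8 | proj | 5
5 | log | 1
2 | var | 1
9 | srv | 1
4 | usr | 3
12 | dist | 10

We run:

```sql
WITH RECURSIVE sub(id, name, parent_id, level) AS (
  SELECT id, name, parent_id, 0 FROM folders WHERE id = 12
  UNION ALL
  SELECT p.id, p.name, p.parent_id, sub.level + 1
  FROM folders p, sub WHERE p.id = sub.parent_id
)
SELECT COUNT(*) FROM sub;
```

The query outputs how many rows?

Base: id=12 (dist), parent_id=10, level 0.
Iteration 1: join on id=10 -> media (id 10, parent_id=9, level 1).
Iteration 2: join on id=9 -> srv (id 9, parent_id=1, level 2).
Iteration 3: join on id=1 -> cache (id 1, parent_id=NULL, level 3).
Iteration 4: parent_id is NULL; no match; recursion stops.
Total rows emitted: 4.

4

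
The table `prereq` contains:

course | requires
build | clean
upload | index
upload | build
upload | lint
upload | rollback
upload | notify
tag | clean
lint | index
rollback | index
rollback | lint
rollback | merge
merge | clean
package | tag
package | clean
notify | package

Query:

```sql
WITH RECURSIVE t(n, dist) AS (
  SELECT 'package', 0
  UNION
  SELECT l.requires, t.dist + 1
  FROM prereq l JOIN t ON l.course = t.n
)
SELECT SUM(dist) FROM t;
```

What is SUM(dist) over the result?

4

Base: (package, dist=0).
Iteration 1: edges from {package} -> (clean, dist=1), (tag, dist=1).
Iteration 2: edges from {clean,tag} -> (clean, dist=2).
Iteration 3: no outgoing edges from {clean}; recursion stops.
SUM(dist) = 0 + 1 + 1 + 2 = 4.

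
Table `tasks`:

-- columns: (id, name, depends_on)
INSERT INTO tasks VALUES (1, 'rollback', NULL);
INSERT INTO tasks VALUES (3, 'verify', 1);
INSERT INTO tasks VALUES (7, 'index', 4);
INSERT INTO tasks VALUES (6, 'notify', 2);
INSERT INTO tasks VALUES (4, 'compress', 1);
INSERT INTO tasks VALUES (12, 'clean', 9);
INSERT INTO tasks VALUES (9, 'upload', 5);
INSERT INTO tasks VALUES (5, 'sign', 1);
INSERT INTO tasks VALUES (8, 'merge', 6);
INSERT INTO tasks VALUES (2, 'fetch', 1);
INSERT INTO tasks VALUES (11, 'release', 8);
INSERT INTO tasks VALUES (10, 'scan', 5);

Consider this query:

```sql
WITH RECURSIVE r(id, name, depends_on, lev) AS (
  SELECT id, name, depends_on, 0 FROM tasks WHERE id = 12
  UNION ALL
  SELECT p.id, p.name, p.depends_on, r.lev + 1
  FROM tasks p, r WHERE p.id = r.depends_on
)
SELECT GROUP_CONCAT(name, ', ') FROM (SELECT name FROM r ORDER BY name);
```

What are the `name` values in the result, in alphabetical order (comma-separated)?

Base: id=12 (clean), depends_on=9, lev 0.
Iteration 1: join on id=9 -> upload (id 9, depends_on=5, lev 1).
Iteration 2: join on id=5 -> sign (id 5, depends_on=1, lev 2).
Iteration 3: join on id=1 -> rollback (id 1, depends_on=NULL, lev 3).
Iteration 4: depends_on is NULL; no match; recursion stops.

clean, rollback, sign, upload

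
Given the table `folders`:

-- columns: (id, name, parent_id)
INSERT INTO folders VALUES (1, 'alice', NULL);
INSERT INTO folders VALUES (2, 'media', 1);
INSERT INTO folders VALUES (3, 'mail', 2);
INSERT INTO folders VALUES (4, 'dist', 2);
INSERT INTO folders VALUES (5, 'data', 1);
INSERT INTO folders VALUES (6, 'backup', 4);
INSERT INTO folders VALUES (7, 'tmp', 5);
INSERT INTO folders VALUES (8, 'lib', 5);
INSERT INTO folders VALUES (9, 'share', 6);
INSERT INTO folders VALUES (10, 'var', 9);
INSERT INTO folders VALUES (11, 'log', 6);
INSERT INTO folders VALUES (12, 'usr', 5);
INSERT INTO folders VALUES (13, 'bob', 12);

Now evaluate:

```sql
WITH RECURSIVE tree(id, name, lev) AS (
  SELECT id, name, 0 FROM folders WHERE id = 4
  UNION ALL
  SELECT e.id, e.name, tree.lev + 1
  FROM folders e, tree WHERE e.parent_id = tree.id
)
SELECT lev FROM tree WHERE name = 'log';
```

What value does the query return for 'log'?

2

Base: id=4 (dist) at lev 0.
Iteration 1: rows with parent_id in {4} -> backup (id 6, lev 1).
Iteration 2: rows with parent_id in {6} -> share (id 9, lev 2), log (id 11, lev 2).
Iteration 3: rows with parent_id in {9,11} -> var (id 10, lev 3).
Iteration 4: no rows with parent_id in {10}; recursion stops.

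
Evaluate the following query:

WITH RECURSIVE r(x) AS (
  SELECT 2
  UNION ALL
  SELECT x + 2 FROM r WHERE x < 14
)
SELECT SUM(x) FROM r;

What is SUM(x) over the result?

Base: x=2.
Iteration 1: 2 < 14 holds -> x = 2 + 2 = 4.
Iteration 2: 4 < 14 holds -> x = 4 + 2 = 6.
Iteration 3: 6 < 14 holds -> x = 6 + 2 = 8.
Iteration 4: 8 < 14 holds -> x = 8 + 2 = 10.
Iteration 5: 10 < 14 holds -> x = 10 + 2 = 12.
Iteration 6: 12 < 14 holds -> x = 12 + 2 = 14.
Iteration 7: 14 < 14 fails; recursion stops.
SUM(x) = 2 + 4 + 6 + 8 + 10 + 12 + 14 = 56.

56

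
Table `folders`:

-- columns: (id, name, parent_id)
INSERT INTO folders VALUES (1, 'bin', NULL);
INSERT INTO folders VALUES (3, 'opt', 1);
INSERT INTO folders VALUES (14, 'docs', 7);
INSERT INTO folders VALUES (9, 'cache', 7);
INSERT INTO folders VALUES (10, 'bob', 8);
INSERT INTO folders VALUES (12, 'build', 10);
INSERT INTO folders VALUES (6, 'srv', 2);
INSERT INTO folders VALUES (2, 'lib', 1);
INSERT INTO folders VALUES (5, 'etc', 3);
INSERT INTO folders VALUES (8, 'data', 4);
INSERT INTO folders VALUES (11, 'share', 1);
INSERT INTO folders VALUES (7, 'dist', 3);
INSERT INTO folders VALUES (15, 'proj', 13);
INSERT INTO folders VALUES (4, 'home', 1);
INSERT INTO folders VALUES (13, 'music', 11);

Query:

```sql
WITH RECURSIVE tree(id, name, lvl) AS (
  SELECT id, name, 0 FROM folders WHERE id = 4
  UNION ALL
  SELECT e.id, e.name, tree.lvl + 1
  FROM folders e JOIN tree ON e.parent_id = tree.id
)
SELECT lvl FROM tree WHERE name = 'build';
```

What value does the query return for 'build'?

Base: id=4 (home) at lvl 0.
Iteration 1: rows with parent_id in {4} -> data (id 8, lvl 1).
Iteration 2: rows with parent_id in {8} -> bob (id 10, lvl 2).
Iteration 3: rows with parent_id in {10} -> build (id 12, lvl 3).
Iteration 4: no rows with parent_id in {12}; recursion stops.

3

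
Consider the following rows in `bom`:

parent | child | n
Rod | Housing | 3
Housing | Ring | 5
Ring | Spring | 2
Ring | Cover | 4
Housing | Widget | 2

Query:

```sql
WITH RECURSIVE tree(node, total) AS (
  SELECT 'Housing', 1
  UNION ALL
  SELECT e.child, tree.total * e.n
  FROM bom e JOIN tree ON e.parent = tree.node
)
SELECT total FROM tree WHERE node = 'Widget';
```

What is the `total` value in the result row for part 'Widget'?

2

Base: (Housing, total=1).
Iteration 1: components of {Housing} -> Ring = 1*5 = 5, Widget = 1*2 = 2.
Iteration 2: components of {Ring,Widget} -> Cover = 5*4 = 20, Spring = 5*2 = 10.
Iteration 3: no further components; recursion stops.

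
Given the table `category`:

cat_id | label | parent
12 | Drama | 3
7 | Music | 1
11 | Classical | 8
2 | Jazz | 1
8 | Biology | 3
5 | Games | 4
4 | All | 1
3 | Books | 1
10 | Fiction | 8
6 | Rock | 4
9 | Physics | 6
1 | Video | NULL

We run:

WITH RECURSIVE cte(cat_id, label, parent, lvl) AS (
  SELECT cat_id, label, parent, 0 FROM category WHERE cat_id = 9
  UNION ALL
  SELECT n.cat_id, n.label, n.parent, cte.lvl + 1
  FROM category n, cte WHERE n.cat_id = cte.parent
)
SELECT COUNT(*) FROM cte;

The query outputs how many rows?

Base: cat_id=9 (Physics), parent=6, lvl 0.
Iteration 1: join on cat_id=6 -> Rock (id 6, parent=4, lvl 1).
Iteration 2: join on cat_id=4 -> All (id 4, parent=1, lvl 2).
Iteration 3: join on cat_id=1 -> Video (id 1, parent=NULL, lvl 3).
Iteration 4: parent is NULL; no match; recursion stops.
Total rows emitted: 4.

4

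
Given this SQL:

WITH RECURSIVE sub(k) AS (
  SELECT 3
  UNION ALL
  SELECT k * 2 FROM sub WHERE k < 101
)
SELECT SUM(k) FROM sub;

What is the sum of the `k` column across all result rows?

381

Base: k=3.
Iteration 1: 3 < 101 holds -> k = 3 * 2 = 6.
Iteration 2: 6 < 101 holds -> k = 6 * 2 = 12.
Iteration 3: 12 < 101 holds -> k = 12 * 2 = 24.
Iteration 4: 24 < 101 holds -> k = 24 * 2 = 48.
Iteration 5: 48 < 101 holds -> k = 48 * 2 = 96.
Iteration 6: 96 < 101 holds -> k = 96 * 2 = 192.
Iteration 7: 192 < 101 fails; recursion stops.
SUM(k) = 3 + 6 + 12 + 24 + 48 + 96 + 192 = 381.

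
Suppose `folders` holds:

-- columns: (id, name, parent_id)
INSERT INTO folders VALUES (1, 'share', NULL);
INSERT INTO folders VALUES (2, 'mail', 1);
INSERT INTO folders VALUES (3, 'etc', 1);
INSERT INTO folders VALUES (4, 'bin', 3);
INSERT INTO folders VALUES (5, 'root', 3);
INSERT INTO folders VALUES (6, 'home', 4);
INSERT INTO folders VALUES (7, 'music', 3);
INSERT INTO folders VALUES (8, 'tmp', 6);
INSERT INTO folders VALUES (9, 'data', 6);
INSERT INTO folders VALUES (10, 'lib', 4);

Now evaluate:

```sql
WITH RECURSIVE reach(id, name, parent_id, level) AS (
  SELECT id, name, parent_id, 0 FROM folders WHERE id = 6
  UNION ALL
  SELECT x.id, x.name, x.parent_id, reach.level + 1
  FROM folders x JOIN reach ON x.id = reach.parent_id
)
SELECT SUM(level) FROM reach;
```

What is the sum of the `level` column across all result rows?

Base: id=6 (home), parent_id=4, level 0.
Iteration 1: join on id=4 -> bin (id 4, parent_id=3, level 1).
Iteration 2: join on id=3 -> etc (id 3, parent_id=1, level 2).
Iteration 3: join on id=1 -> share (id 1, parent_id=NULL, level 3).
Iteration 4: parent_id is NULL; no match; recursion stops.
SUM(level) = 0 + 1 + 2 + 3 = 6.

6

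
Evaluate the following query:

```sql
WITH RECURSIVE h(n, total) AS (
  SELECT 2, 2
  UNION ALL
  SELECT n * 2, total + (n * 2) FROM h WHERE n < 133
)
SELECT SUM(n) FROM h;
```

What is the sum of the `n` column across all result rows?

Base: n=2, total=2.
Iteration 1: 2 < 133 holds -> n = 2 * 2 = 4, total = 2 + 4 = 6.
Iteration 2: 4 < 133 holds -> n = 4 * 2 = 8, total = 6 + 8 = 14.
Iteration 3: 8 < 133 holds -> n = 8 * 2 = 16, total = 14 + 16 = 30.
Iteration 4: 16 < 133 holds -> n = 16 * 2 = 32, total = 30 + 32 = 62.
Iteration 5: 32 < 133 holds -> n = 32 * 2 = 64, total = 62 + 64 = 126.
Iteration 6: 64 < 133 holds -> n = 64 * 2 = 128, total = 126 + 128 = 254.
Iteration 7: 128 < 133 holds -> n = 128 * 2 = 256, total = 254 + 256 = 510.
Iteration 8: 256 < 133 fails; recursion stops.
SUM(n) = 2 + 4 + 8 + 16 + 32 + 64 + 128 + 256 = 510.

510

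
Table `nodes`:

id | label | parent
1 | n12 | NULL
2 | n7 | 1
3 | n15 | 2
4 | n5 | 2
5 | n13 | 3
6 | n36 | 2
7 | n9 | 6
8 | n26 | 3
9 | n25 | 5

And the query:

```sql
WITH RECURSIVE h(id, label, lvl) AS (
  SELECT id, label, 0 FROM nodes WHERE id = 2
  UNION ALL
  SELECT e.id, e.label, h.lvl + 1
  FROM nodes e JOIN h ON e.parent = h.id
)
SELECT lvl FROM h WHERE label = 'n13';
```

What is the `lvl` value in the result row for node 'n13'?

2

Base: id=2 (n7) at lvl 0.
Iteration 1: rows with parent in {2} -> n15 (id 3, lvl 1), n5 (id 4, lvl 1), n36 (id 6, lvl 1).
Iteration 2: rows with parent in {3,4,6} -> n13 (id 5, lvl 2), n9 (id 7, lvl 2), n26 (id 8, lvl 2).
Iteration 3: rows with parent in {5,7,8} -> n25 (id 9, lvl 3).
Iteration 4: no rows with parent in {9}; recursion stops.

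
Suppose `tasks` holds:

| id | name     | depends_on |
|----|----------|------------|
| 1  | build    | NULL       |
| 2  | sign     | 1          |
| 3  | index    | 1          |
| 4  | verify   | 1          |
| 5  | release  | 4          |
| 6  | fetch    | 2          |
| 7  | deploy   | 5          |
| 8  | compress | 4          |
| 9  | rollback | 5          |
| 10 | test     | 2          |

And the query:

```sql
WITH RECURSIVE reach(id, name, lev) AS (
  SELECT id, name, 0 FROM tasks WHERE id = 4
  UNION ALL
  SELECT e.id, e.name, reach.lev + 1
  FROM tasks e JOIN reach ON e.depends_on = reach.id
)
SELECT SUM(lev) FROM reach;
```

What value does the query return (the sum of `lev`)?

Base: id=4 (verify) at lev 0.
Iteration 1: rows with depends_on in {4} -> release (id 5, lev 1), compress (id 8, lev 1).
Iteration 2: rows with depends_on in {5,8} -> deploy (id 7, lev 2), rollback (id 9, lev 2).
Iteration 3: no rows with depends_on in {7,9}; recursion stops.
SUM(lev) = 0 + 1 + 1 + 2 + 2 = 6.

6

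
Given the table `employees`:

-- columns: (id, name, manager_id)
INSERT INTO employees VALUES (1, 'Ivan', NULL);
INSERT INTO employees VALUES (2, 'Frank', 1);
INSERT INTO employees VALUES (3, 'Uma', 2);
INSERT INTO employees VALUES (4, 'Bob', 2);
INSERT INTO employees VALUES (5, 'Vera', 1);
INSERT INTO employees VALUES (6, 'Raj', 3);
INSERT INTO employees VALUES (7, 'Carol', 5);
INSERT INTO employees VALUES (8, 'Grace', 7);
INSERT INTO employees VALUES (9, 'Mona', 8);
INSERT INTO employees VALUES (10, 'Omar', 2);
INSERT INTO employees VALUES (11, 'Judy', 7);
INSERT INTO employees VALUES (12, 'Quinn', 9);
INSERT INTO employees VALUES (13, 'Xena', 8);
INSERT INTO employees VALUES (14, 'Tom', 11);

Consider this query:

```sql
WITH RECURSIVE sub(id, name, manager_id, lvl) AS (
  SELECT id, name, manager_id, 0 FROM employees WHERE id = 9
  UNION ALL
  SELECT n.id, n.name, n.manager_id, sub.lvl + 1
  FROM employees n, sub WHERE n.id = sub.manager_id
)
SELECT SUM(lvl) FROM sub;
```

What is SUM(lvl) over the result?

10

Base: id=9 (Mona), manager_id=8, lvl 0.
Iteration 1: join on id=8 -> Grace (id 8, manager_id=7, lvl 1).
Iteration 2: join on id=7 -> Carol (id 7, manager_id=5, lvl 2).
Iteration 3: join on id=5 -> Vera (id 5, manager_id=1, lvl 3).
Iteration 4: join on id=1 -> Ivan (id 1, manager_id=NULL, lvl 4).
Iteration 5: manager_id is NULL; no match; recursion stops.
SUM(lvl) = 0 + 1 + 2 + 3 + 4 = 10.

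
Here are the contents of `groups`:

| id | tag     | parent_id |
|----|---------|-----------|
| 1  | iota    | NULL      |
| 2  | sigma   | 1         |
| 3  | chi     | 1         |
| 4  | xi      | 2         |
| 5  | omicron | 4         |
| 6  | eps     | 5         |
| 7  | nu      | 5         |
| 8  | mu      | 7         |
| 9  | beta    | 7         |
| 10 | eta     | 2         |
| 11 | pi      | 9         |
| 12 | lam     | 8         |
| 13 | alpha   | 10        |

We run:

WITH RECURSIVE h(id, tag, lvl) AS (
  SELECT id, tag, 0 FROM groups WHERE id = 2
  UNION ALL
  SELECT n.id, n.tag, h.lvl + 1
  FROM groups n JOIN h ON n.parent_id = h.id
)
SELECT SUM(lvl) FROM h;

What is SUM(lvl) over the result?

Base: id=2 (sigma) at lvl 0.
Iteration 1: rows with parent_id in {2} -> xi (id 4, lvl 1), eta (id 10, lvl 1).
Iteration 2: rows with parent_id in {4,10} -> omicron (id 5, lvl 2), alpha (id 13, lvl 2).
Iteration 3: rows with parent_id in {5,13} -> eps (id 6, lvl 3), nu (id 7, lvl 3).
Iteration 4: rows with parent_id in {6,7} -> mu (id 8, lvl 4), beta (id 9, lvl 4).
Iteration 5: rows with parent_id in {8,9} -> pi (id 11, lvl 5), lam (id 12, lvl 5).
Iteration 6: no rows with parent_id in {11,12}; recursion stops.
SUM(lvl) = 0 + 1 + 1 + 2 + 2 + 3 + 3 + 4 + 4 + 5 + 5 = 30.

30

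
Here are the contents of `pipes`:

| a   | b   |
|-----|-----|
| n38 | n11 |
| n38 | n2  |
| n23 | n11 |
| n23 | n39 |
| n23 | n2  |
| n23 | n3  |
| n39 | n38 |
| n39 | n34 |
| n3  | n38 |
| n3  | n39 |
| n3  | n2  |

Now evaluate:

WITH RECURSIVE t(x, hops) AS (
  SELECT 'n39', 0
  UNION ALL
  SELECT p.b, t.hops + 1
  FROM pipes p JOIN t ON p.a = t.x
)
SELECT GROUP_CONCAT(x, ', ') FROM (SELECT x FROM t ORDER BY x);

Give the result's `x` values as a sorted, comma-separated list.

n11, n2, n34, n38, n39

Base: (n39, hops=0).
Iteration 1: edges from {n39} -> (n34, hops=1), (n38, hops=1).
Iteration 2: edges from {n34,n38} -> (n11, hops=2), (n2, hops=2).
Iteration 3: no outgoing edges from {n11,n2}; recursion stops.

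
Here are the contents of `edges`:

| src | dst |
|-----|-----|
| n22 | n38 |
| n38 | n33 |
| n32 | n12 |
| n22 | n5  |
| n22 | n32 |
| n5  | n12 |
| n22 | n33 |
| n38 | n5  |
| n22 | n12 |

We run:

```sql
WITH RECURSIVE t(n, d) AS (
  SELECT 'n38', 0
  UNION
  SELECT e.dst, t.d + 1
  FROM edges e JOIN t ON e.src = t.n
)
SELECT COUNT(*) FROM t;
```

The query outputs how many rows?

Base: (n38, d=0).
Iteration 1: edges from {n38} -> (n33, d=1), (n5, d=1).
Iteration 2: edges from {n33,n5} -> (n12, d=2).
Iteration 3: no outgoing edges from {n12}; recursion stops.
Total rows emitted: 4.

4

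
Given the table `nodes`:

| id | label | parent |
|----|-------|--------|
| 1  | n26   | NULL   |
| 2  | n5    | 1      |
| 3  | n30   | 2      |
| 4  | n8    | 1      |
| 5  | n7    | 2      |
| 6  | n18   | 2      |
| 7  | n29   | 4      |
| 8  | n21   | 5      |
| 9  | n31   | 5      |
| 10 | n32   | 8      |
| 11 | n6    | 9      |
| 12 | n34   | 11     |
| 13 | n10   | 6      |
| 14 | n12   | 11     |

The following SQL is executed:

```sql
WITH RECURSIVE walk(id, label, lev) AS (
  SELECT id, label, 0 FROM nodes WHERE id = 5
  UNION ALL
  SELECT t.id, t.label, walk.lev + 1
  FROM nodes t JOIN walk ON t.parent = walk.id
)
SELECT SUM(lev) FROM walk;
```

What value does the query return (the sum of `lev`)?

Base: id=5 (n7) at lev 0.
Iteration 1: rows with parent in {5} -> n21 (id 8, lev 1), n31 (id 9, lev 1).
Iteration 2: rows with parent in {8,9} -> n32 (id 10, lev 2), n6 (id 11, lev 2).
Iteration 3: rows with parent in {10,11} -> n34 (id 12, lev 3), n12 (id 14, lev 3).
Iteration 4: no rows with parent in {12,14}; recursion stops.
SUM(lev) = 0 + 1 + 1 + 2 + 2 + 3 + 3 = 12.

12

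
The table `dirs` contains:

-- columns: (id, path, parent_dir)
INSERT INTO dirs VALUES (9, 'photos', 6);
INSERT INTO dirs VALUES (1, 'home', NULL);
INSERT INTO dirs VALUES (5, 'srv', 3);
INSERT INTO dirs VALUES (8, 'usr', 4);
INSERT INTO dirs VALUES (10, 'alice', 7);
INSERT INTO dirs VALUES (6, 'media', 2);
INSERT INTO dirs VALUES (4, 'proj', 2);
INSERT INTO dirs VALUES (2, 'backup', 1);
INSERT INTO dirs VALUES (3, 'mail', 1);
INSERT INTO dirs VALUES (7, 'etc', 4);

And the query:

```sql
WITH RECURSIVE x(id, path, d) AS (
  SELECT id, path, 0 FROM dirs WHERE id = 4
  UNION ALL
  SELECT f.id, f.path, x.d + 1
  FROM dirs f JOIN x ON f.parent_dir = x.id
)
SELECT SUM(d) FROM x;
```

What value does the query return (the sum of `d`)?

Base: id=4 (proj) at d 0.
Iteration 1: rows with parent_dir in {4} -> etc (id 7, d 1), usr (id 8, d 1).
Iteration 2: rows with parent_dir in {7,8} -> alice (id 10, d 2).
Iteration 3: no rows with parent_dir in {10}; recursion stops.
SUM(d) = 0 + 1 + 1 + 2 = 4.

4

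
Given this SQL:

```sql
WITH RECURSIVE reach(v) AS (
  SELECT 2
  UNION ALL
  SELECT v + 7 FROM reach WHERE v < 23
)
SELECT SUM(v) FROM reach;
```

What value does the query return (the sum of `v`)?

50

Base: v=2.
Iteration 1: 2 < 23 holds -> v = 2 + 7 = 9.
Iteration 2: 9 < 23 holds -> v = 9 + 7 = 16.
Iteration 3: 16 < 23 holds -> v = 16 + 7 = 23.
Iteration 4: 23 < 23 fails; recursion stops.
SUM(v) = 2 + 9 + 16 + 23 = 50.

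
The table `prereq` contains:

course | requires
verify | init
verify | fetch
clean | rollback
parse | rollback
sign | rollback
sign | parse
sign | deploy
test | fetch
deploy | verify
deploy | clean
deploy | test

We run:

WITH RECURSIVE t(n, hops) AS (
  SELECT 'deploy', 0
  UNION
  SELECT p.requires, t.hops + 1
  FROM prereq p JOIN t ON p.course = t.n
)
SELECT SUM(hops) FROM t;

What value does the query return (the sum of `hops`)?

Base: (deploy, hops=0).
Iteration 1: edges from {deploy} -> (clean, hops=1), (test, hops=1), (verify, hops=1).
Iteration 2: edges from {clean,test,verify} -> (fetch, hops=2), (init, hops=2), (rollback, hops=2). [UNION drops 1 duplicate row(s)]
Iteration 3: no outgoing edges from {fetch,init,rollback}; recursion stops.
SUM(hops) = 0 + 1 + 1 + 1 + 2 + 2 + 2 = 9.

9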